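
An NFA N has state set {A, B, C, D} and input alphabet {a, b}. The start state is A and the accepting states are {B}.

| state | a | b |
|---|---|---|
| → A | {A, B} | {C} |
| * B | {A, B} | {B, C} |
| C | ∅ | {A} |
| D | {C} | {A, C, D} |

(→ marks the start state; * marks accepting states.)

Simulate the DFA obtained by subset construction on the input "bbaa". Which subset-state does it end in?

Start: {A}.
δ(A,b) = {C}.
Union: {C}.
After b: {C}.
δ(C,b) = {A}.
Union: {A}.
After b: {A}.
δ(A,a) = {A, B}.
Union: {A, B}.
After a: {A, B}.
δ(A,a) = {A, B}; δ(B,a) = {A, B}.
Union: {A, B}.
After a: {A, B}.

{A, B}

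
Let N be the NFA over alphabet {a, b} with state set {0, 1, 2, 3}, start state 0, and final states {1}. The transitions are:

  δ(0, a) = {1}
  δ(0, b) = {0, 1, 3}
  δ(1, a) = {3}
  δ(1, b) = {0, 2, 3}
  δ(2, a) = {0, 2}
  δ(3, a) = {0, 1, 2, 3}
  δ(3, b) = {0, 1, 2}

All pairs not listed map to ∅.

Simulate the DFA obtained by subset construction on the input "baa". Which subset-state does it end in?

Start: {0}.
δ(0,b) = {0, 1, 3}.
Union: {0, 1, 3}.
After b: {0, 1, 3}.
δ(0,a) = {1}; δ(1,a) = {3}; δ(3,a) = {0, 1, 2, 3}.
Union: {0, 1, 2, 3}.
After a: {0, 1, 2, 3}.
δ(0,a) = {1}; δ(1,a) = {3}; δ(2,a) = {0, 2}; δ(3,a) = {0, 1, 2, 3}.
Union: {0, 1, 2, 3}.
After a: {0, 1, 2, 3}.

{0, 1, 2, 3}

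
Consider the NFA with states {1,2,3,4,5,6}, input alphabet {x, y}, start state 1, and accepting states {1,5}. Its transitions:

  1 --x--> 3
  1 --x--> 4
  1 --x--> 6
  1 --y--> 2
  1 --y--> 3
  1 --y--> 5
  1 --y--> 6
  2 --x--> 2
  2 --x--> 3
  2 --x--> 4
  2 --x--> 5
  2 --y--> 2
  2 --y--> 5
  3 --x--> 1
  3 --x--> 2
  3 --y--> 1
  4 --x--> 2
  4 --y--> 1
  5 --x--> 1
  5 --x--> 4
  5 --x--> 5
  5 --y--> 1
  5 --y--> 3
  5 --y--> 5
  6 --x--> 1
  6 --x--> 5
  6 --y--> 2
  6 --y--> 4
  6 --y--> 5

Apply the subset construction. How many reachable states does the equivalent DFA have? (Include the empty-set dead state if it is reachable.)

8

Start state of the DFA: {1}.
{1} --x--> {3,4,6}  [new]
{1} --y--> {2,3,5,6}  [new]
{3,4,6} --x--> {1,2,5}  [new]
{3,4,6} --y--> {1,2,4,5}  [new]
{2,3,5,6} --x--> {1,2,3,4,5}  [new]
{2,3,5,6} --y--> {1,2,3,4,5}  [seen]
{1,2,5} --x--> {1,2,3,4,5,6}  [new]
{1,2,5} --y--> {1,2,3,5,6}  [new]
{1,2,4,5} --x--> {1,2,3,4,5,6}  [seen]
{1,2,4,5} --y--> {1,2,3,5,6}  [seen]
{1,2,3,4,5} --x--> {1,2,3,4,5,6}  [seen]
{1,2,3,4,5} --y--> {1,2,3,5,6}  [seen]
{1,2,3,4,5,6} --x--> {1,2,3,4,5,6}  [seen]
{1,2,3,4,5,6} --y--> {1,2,3,4,5,6}  [seen]
{1,2,3,5,6} --x--> {1,2,3,4,5,6}  [seen]
{1,2,3,5,6} --y--> {1,2,3,4,5,6}  [seen]
Reachable DFA states: {1}, {3,4,6}, {2,3,5,6}, {1,2,5}, {1,2,4,5}, {1,2,3,4,5}, {1,2,3,4,5,6}, {1,2,3,5,6}.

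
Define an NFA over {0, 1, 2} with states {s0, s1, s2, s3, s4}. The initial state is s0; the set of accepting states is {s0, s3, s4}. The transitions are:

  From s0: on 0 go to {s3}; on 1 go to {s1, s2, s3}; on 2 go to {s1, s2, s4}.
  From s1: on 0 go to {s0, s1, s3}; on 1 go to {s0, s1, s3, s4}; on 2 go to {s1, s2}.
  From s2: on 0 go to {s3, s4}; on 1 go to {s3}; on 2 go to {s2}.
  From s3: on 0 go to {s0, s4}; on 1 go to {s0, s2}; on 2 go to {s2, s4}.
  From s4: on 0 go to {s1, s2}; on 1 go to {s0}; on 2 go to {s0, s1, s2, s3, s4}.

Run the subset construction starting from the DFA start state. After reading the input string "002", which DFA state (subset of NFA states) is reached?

Start: {s0}.
δ(s0,0) = {s3}.
Union: {s3}.
After 0: {s3}.
δ(s3,0) = {s0, s4}.
Union: {s0, s4}.
After 0: {s0, s4}.
δ(s0,2) = {s1, s2, s4}; δ(s4,2) = {s0, s1, s2, s3, s4}.
Union: {s0, s1, s2, s3, s4}.
After 2: {s0, s1, s2, s3, s4}.

{s0, s1, s2, s3, s4}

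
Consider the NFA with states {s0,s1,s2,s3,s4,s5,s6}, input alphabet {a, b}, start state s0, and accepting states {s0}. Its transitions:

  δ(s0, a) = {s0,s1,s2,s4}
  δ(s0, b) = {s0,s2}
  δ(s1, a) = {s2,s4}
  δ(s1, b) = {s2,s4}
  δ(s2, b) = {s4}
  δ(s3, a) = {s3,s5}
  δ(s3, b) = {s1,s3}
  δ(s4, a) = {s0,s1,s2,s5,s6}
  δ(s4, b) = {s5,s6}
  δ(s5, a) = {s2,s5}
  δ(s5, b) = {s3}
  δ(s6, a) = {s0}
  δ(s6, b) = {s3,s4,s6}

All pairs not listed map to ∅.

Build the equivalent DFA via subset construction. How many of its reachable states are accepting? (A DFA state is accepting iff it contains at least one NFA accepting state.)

Start state of the DFA: {s0}.
{s0} --a--> {s0,s1,s2,s4}  [new]
{s0} --b--> {s0,s2}  [new]
{s0,s1,s2,s4} --a--> {s0,s1,s2,s4,s5,s6}  [new]
{s0,s1,s2,s4} --b--> {s0,s2,s4,s5,s6}  [new]
{s0,s2} --a--> {s0,s1,s2,s4}  [seen]
{s0,s2} --b--> {s0,s2,s4}  [new]
{s0,s1,s2,s4,s5,s6} --a--> {s0,s1,s2,s4,s5,s6}  [seen]
{s0,s1,s2,s4,s5,s6} --b--> {s0,s2,s3,s4,s5,s6}  [new]
{s0,s2,s4,s5,s6} --a--> {s0,s1,s2,s4,s5,s6}  [seen]
{s0,s2,s4,s5,s6} --b--> {s0,s2,s3,s4,s5,s6}  [seen]
{s0,s2,s4} --a--> {s0,s1,s2,s4,s5,s6}  [seen]
{s0,s2,s4} --b--> {s0,s2,s4,s5,s6}  [seen]
{s0,s2,s3,s4,s5,s6} --a--> {s0,s1,s2,s3,s4,s5,s6}  [new]
{s0,s2,s3,s4,s5,s6} --b--> {s0,s1,s2,s3,s4,s5,s6}  [seen]
{s0,s1,s2,s3,s4,s5,s6} --a--> {s0,s1,s2,s3,s4,s5,s6}  [seen]
{s0,s1,s2,s3,s4,s5,s6} --b--> {s0,s1,s2,s3,s4,s5,s6}  [seen]
Reachable DFA states: {s0}, {s0,s1,s2,s4}, {s0,s2}, {s0,s1,s2,s4,s5,s6}, {s0,s2,s4,s5,s6}, {s0,s2,s4}, {s0,s2,s3,s4,s5,s6}, {s0,s1,s2,s3,s4,s5,s6}.
Accepting DFA states (contain an NFA accepting state): {s0}, {s0,s1,s2,s4}, {s0,s2}, {s0,s1,s2,s4,s5,s6}, {s0,s2,s4,s5,s6}, {s0,s2,s4}, {s0,s2,s3,s4,s5,s6}, {s0,s1,s2,s3,s4,s5,s6}.

8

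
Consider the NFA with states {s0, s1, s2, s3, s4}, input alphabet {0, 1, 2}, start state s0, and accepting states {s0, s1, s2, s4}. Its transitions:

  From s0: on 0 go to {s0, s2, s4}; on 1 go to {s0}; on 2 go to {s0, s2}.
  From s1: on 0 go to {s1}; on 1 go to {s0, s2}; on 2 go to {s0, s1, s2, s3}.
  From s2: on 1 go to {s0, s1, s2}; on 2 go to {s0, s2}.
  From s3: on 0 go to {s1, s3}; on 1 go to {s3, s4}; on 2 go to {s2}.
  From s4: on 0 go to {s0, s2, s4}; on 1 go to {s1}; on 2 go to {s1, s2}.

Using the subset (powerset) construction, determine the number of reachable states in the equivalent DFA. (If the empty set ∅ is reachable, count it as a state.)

Start state of the DFA: {s0}.
{s0} --0--> {s0, s2, s4}  [new]
{s0} --1--> {s0}  [seen]
{s0} --2--> {s0, s2}  [new]
{s0, s2, s4} --0--> {s0, s2, s4}  [seen]
{s0, s2, s4} --1--> {s0, s1, s2}  [new]
{s0, s2, s4} --2--> {s0, s1, s2}  [seen]
{s0, s2} --0--> {s0, s2, s4}  [seen]
{s0, s2} --1--> {s0, s1, s2}  [seen]
{s0, s2} --2--> {s0, s2}  [seen]
{s0, s1, s2} --0--> {s0, s1, s2, s4}  [new]
{s0, s1, s2} --1--> {s0, s1, s2}  [seen]
{s0, s1, s2} --2--> {s0, s1, s2, s3}  [new]
{s0, s1, s2, s4} --0--> {s0, s1, s2, s4}  [seen]
{s0, s1, s2, s4} --1--> {s0, s1, s2}  [seen]
{s0, s1, s2, s4} --2--> {s0, s1, s2, s3}  [seen]
{s0, s1, s2, s3} --0--> {s0, s1, s2, s3, s4}  [new]
{s0, s1, s2, s3} --1--> {s0, s1, s2, s3, s4}  [seen]
{s0, s1, s2, s3} --2--> {s0, s1, s2, s3}  [seen]
{s0, s1, s2, s3, s4} --0--> {s0, s1, s2, s3, s4}  [seen]
{s0, s1, s2, s3, s4} --1--> {s0, s1, s2, s3, s4}  [seen]
{s0, s1, s2, s3, s4} --2--> {s0, s1, s2, s3}  [seen]
Reachable DFA states: {s0}, {s0, s2, s4}, {s0, s2}, {s0, s1, s2}, {s0, s1, s2, s4}, {s0, s1, s2, s3}, {s0, s1, s2, s3, s4}.

7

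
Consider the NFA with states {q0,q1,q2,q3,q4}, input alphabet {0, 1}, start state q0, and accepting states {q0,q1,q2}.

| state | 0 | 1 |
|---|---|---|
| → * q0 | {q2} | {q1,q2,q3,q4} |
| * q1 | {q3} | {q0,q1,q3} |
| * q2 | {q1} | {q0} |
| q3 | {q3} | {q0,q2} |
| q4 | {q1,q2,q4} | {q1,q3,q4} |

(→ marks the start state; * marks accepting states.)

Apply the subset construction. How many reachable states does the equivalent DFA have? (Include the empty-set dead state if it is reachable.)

13

Start state of the DFA: {q0}.
{q0} --0--> {q2}  [new]
{q0} --1--> {q1,q2,q3,q4}  [new]
{q2} --0--> {q1}  [new]
{q2} --1--> {q0}  [seen]
{q1,q2,q3,q4} --0--> {q1,q2,q3,q4}  [seen]
{q1,q2,q3,q4} --1--> {q0,q1,q2,q3,q4}  [new]
{q1} --0--> {q3}  [new]
{q1} --1--> {q0,q1,q3}  [new]
{q0,q1,q2,q3,q4} --0--> {q1,q2,q3,q4}  [seen]
{q0,q1,q2,q3,q4} --1--> {q0,q1,q2,q3,q4}  [seen]
{q3} --0--> {q3}  [seen]
{q3} --1--> {q0,q2}  [new]
{q0,q1,q3} --0--> {q2,q3}  [new]
{q0,q1,q3} --1--> {q0,q1,q2,q3,q4}  [seen]
{q0,q2} --0--> {q1,q2}  [new]
{q0,q2} --1--> {q0,q1,q2,q3,q4}  [seen]
{q2,q3} --0--> {q1,q3}  [new]
{q2,q3} --1--> {q0,q2}  [seen]
{q1,q2} --0--> {q1,q3}  [seen]
{q1,q2} --1--> {q0,q1,q3}  [seen]
{q1,q3} --0--> {q3}  [seen]
{q1,q3} --1--> {q0,q1,q2,q3}  [new]
{q0,q1,q2,q3} --0--> {q1,q2,q3}  [new]
{q0,q1,q2,q3} --1--> {q0,q1,q2,q3,q4}  [seen]
{q1,q2,q3} --0--> {q1,q3}  [seen]
{q1,q2,q3} --1--> {q0,q1,q2,q3}  [seen]
Reachable DFA states: {q0}, {q2}, {q1,q2,q3,q4}, {q1}, {q0,q1,q2,q3,q4}, {q3}, {q0,q1,q3}, {q0,q2}, {q2,q3}, {q1,q2}, {q1,q3}, {q0,q1,q2,q3}, {q1,q2,q3}.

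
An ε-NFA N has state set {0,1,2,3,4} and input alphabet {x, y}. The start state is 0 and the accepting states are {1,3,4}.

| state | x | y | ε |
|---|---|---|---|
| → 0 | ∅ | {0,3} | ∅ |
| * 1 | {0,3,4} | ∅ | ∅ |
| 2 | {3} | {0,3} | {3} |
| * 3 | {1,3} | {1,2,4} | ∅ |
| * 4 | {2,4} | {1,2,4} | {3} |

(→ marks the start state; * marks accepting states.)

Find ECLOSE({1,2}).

Begin with {1,2}.
2 →ε {3}; add 3.
ε-closure = {1,2,3}.

{1,2,3}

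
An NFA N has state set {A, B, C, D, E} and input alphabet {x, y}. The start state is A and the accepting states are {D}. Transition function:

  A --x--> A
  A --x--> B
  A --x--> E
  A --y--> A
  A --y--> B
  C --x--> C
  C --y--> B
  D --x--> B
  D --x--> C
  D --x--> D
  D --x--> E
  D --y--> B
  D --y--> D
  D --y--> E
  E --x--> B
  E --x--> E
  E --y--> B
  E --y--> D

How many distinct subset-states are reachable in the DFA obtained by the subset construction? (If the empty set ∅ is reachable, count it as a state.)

Start state of the DFA: {A}.
{A} --x--> {A, B, E}  [new]
{A} --y--> {A, B}  [new]
{A, B, E} --x--> {A, B, E}  [seen]
{A, B, E} --y--> {A, B, D}  [new]
{A, B} --x--> {A, B, E}  [seen]
{A, B} --y--> {A, B}  [seen]
{A, B, D} --x--> {A, B, C, D, E}  [new]
{A, B, D} --y--> {A, B, D, E}  [new]
{A, B, C, D, E} --x--> {A, B, C, D, E}  [seen]
{A, B, C, D, E} --y--> {A, B, D, E}  [seen]
{A, B, D, E} --x--> {A, B, C, D, E}  [seen]
{A, B, D, E} --y--> {A, B, D, E}  [seen]
Reachable DFA states: {A}, {A, B, E}, {A, B}, {A, B, D}, {A, B, C, D, E}, {A, B, D, E}.

6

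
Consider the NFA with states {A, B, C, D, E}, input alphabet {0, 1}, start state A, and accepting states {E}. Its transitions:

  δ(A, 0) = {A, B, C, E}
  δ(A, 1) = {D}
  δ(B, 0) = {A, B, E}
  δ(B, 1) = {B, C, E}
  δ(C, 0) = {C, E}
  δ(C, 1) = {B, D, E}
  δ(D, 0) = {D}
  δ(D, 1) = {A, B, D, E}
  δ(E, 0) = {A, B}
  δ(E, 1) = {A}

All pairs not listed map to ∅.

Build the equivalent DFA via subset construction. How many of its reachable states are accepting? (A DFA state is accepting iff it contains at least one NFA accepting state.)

Start state of the DFA: {A}.
{A} --0--> {A, B, C, E}  [new]
{A} --1--> {D}  [new]
{A, B, C, E} --0--> {A, B, C, E}  [seen]
{A, B, C, E} --1--> {A, B, C, D, E}  [new]
{D} --0--> {D}  [seen]
{D} --1--> {A, B, D, E}  [new]
{A, B, C, D, E} --0--> {A, B, C, D, E}  [seen]
{A, B, C, D, E} --1--> {A, B, C, D, E}  [seen]
{A, B, D, E} --0--> {A, B, C, D, E}  [seen]
{A, B, D, E} --1--> {A, B, C, D, E}  [seen]
Reachable DFA states: {A}, {A, B, C, E}, {D}, {A, B, C, D, E}, {A, B, D, E}.
Accepting DFA states (contain an NFA accepting state): {A, B, C, E}, {A, B, C, D, E}, {A, B, D, E}.

3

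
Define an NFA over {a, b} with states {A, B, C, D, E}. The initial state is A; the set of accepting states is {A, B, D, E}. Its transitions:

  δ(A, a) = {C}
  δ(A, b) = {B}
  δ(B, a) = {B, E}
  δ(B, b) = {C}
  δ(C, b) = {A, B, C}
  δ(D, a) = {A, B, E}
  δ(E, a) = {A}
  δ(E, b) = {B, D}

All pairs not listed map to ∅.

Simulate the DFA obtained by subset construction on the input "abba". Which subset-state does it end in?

Start: {A}.
δ(A,a) = {C}.
Union: {C}.
After a: {C}.
δ(C,b) = {A, B, C}.
Union: {A, B, C}.
After b: {A, B, C}.
δ(A,b) = {B}; δ(B,b) = {C}; δ(C,b) = {A, B, C}.
Union: {A, B, C}.
After b: {A, B, C}.
δ(A,a) = {C}; δ(B,a) = {B, E}; δ(C,a) = ∅.
Union: {B, C, E}.
After a: {B, C, E}.

{B, C, E}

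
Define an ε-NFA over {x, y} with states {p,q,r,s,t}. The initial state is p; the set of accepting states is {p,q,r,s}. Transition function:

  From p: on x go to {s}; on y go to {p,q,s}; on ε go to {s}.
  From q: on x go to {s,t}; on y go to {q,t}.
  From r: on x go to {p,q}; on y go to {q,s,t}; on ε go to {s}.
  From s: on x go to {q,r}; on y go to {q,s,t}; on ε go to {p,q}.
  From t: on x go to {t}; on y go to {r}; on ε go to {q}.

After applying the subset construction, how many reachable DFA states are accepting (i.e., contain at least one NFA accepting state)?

Start state of the DFA: {p,q,s} (ε-closure of the NFA start).
{p,q,s} --x--> {p,q,r,s,t}  [new]
{p,q,s} --y--> {p,q,s,t}  [new]
{p,q,r,s,t} --x--> {p,q,r,s,t}  [seen]
{p,q,r,s,t} --y--> {p,q,r,s,t}  [seen]
{p,q,s,t} --x--> {p,q,r,s,t}  [seen]
{p,q,s,t} --y--> {p,q,r,s,t}  [seen]
Reachable DFA states: {p,q,s}, {p,q,r,s,t}, {p,q,s,t}.
Accepting DFA states (contain an NFA accepting state): {p,q,s}, {p,q,r,s,t}, {p,q,s,t}.

3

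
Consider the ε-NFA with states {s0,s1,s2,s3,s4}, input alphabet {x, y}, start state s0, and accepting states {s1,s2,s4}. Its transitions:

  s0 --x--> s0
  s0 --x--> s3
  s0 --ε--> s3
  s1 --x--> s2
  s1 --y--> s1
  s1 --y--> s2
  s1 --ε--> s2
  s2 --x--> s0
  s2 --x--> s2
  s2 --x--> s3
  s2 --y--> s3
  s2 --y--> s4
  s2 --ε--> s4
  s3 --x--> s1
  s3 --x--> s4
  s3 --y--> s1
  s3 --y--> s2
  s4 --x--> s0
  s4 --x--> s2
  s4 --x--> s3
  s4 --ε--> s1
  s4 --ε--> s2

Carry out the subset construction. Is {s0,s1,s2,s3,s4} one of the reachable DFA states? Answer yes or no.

yes

Start state of the DFA: {s0,s3} (ε-closure of the NFA start).
{s0,s3} --x--> {s0,s1,s2,s3,s4}  [new]
{s0,s3} --y--> {s1,s2,s4}  [new]
{s0,s1,s2,s3,s4} --x--> {s0,s1,s2,s3,s4}  [seen]
{s0,s1,s2,s3,s4} --y--> {s1,s2,s3,s4}  [new]
{s1,s2,s4} --x--> {s0,s1,s2,s3,s4}  [seen]
{s1,s2,s4} --y--> {s1,s2,s3,s4}  [seen]
{s1,s2,s3,s4} --x--> {s0,s1,s2,s3,s4}  [seen]
{s1,s2,s3,s4} --y--> {s1,s2,s3,s4}  [seen]
Reachable DFA states: {s0,s3}, {s0,s1,s2,s3,s4}, {s1,s2,s4}, {s1,s2,s3,s4}.
{s0,s1,s2,s3,s4} is among them.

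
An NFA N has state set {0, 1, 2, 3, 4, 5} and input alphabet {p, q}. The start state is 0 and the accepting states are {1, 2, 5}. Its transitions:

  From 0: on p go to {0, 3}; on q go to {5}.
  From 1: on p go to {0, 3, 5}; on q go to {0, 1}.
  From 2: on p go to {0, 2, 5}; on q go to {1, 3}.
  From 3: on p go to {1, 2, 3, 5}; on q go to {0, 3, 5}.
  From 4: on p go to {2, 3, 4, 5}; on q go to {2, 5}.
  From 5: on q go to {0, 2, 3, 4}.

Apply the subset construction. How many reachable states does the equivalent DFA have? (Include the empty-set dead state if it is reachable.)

9

Start state of the DFA: {0}.
{0} --p--> {0, 3}  [new]
{0} --q--> {5}  [new]
{0, 3} --p--> {0, 1, 2, 3, 5}  [new]
{0, 3} --q--> {0, 3, 5}  [new]
{5} --p--> ∅  [new]
{5} --q--> {0, 2, 3, 4}  [new]
{0, 1, 2, 3, 5} --p--> {0, 1, 2, 3, 5}  [seen]
{0, 1, 2, 3, 5} --q--> {0, 1, 2, 3, 4, 5}  [new]
{0, 3, 5} --p--> {0, 1, 2, 3, 5}  [seen]
{0, 3, 5} --q--> {0, 2, 3, 4, 5}  [new]
∅ --p--> ∅  [seen]
∅ --q--> ∅  [seen]
{0, 2, 3, 4} --p--> {0, 1, 2, 3, 4, 5}  [seen]
{0, 2, 3, 4} --q--> {0, 1, 2, 3, 5}  [seen]
{0, 1, 2, 3, 4, 5} --p--> {0, 1, 2, 3, 4, 5}  [seen]
{0, 1, 2, 3, 4, 5} --q--> {0, 1, 2, 3, 4, 5}  [seen]
{0, 2, 3, 4, 5} --p--> {0, 1, 2, 3, 4, 5}  [seen]
{0, 2, 3, 4, 5} --q--> {0, 1, 2, 3, 4, 5}  [seen]
Reachable DFA states: {0}, {0, 3}, {5}, {0, 1, 2, 3, 5}, {0, 3, 5}, ∅, {0, 2, 3, 4}, {0, 1, 2, 3, 4, 5}, {0, 2, 3, 4, 5}.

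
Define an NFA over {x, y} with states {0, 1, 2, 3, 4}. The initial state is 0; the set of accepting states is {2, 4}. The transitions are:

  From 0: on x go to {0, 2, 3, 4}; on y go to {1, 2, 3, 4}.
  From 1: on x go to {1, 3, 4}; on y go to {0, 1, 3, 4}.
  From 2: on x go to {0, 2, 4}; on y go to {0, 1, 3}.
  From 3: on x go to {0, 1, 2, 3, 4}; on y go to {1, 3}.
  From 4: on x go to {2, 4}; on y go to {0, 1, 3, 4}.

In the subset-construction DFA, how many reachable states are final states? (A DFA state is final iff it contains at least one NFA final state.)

Start state of the DFA: {0}.
{0} --x--> {0, 2, 3, 4}  [new]
{0} --y--> {1, 2, 3, 4}  [new]
{0, 2, 3, 4} --x--> {0, 1, 2, 3, 4}  [new]
{0, 2, 3, 4} --y--> {0, 1, 2, 3, 4}  [seen]
{1, 2, 3, 4} --x--> {0, 1, 2, 3, 4}  [seen]
{1, 2, 3, 4} --y--> {0, 1, 3, 4}  [new]
{0, 1, 2, 3, 4} --x--> {0, 1, 2, 3, 4}  [seen]
{0, 1, 2, 3, 4} --y--> {0, 1, 2, 3, 4}  [seen]
{0, 1, 3, 4} --x--> {0, 1, 2, 3, 4}  [seen]
{0, 1, 3, 4} --y--> {0, 1, 2, 3, 4}  [seen]
Reachable DFA states: {0}, {0, 2, 3, 4}, {1, 2, 3, 4}, {0, 1, 2, 3, 4}, {0, 1, 3, 4}.
Accepting DFA states (contain an NFA accepting state): {0, 2, 3, 4}, {1, 2, 3, 4}, {0, 1, 2, 3, 4}, {0, 1, 3, 4}.

4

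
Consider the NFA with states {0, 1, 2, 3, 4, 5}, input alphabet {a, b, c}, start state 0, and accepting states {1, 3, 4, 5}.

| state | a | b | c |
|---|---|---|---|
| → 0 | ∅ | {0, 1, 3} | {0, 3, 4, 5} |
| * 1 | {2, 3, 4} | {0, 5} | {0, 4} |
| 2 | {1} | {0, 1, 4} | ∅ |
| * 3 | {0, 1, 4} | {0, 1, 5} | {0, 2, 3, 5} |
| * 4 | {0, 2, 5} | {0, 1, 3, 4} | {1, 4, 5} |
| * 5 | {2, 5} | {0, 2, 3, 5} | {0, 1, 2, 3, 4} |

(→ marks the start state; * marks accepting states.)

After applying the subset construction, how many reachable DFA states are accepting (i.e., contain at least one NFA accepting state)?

Start state of the DFA: {0}.
{0} --a--> ∅  [new]
{0} --b--> {0, 1, 3}  [new]
{0} --c--> {0, 3, 4, 5}  [new]
∅ --a--> ∅  [seen]
∅ --b--> ∅  [seen]
∅ --c--> ∅  [seen]
{0, 1, 3} --a--> {0, 1, 2, 3, 4}  [new]
{0, 1, 3} --b--> {0, 1, 3, 5}  [new]
{0, 1, 3} --c--> {0, 2, 3, 4, 5}  [new]
{0, 3, 4, 5} --a--> {0, 1, 2, 4, 5}  [new]
{0, 3, 4, 5} --b--> {0, 1, 2, 3, 4, 5}  [new]
{0, 3, 4, 5} --c--> {0, 1, 2, 3, 4, 5}  [seen]
{0, 1, 2, 3, 4} --a--> {0, 1, 2, 3, 4, 5}  [seen]
{0, 1, 2, 3, 4} --b--> {0, 1, 3, 4, 5}  [new]
{0, 1, 2, 3, 4} --c--> {0, 1, 2, 3, 4, 5}  [seen]
{0, 1, 3, 5} --a--> {0, 1, 2, 3, 4, 5}  [seen]
{0, 1, 3, 5} --b--> {0, 1, 2, 3, 5}  [new]
{0, 1, 3, 5} --c--> {0, 1, 2, 3, 4, 5}  [seen]
{0, 2, 3, 4, 5} --a--> {0, 1, 2, 4, 5}  [seen]
{0, 2, 3, 4, 5} --b--> {0, 1, 2, 3, 4, 5}  [seen]
{0, 2, 3, 4, 5} --c--> {0, 1, 2, 3, 4, 5}  [seen]
{0, 1, 2, 4, 5} --a--> {0, 1, 2, 3, 4, 5}  [seen]
{0, 1, 2, 4, 5} --b--> {0, 1, 2, 3, 4, 5}  [seen]
{0, 1, 2, 4, 5} --c--> {0, 1, 2, 3, 4, 5}  [seen]
{0, 1, 2, 3, 4, 5} --a--> {0, 1, 2, 3, 4, 5}  [seen]
{0, 1, 2, 3, 4, 5} --b--> {0, 1, 2, 3, 4, 5}  [seen]
{0, 1, 2, 3, 4, 5} --c--> {0, 1, 2, 3, 4, 5}  [seen]
{0, 1, 3, 4, 5} --a--> {0, 1, 2, 3, 4, 5}  [seen]
{0, 1, 3, 4, 5} --b--> {0, 1, 2, 3, 4, 5}  [seen]
{0, 1, 3, 4, 5} --c--> {0, 1, 2, 3, 4, 5}  [seen]
{0, 1, 2, 3, 5} --a--> {0, 1, 2, 3, 4, 5}  [seen]
{0, 1, 2, 3, 5} --b--> {0, 1, 2, 3, 4, 5}  [seen]
{0, 1, 2, 3, 5} --c--> {0, 1, 2, 3, 4, 5}  [seen]
Reachable DFA states: {0}, ∅, {0, 1, 3}, {0, 3, 4, 5}, {0, 1, 2, 3, 4}, {0, 1, 3, 5}, {0, 2, 3, 4, 5}, {0, 1, 2, 4, 5}, {0, 1, 2, 3, 4, 5}, {0, 1, 3, 4, 5}, {0, 1, 2, 3, 5}.
Accepting DFA states (contain an NFA accepting state): {0, 1, 3}, {0, 3, 4, 5}, {0, 1, 2, 3, 4}, {0, 1, 3, 5}, {0, 2, 3, 4, 5}, {0, 1, 2, 4, 5}, {0, 1, 2, 3, 4, 5}, {0, 1, 3, 4, 5}, {0, 1, 2, 3, 5}.

9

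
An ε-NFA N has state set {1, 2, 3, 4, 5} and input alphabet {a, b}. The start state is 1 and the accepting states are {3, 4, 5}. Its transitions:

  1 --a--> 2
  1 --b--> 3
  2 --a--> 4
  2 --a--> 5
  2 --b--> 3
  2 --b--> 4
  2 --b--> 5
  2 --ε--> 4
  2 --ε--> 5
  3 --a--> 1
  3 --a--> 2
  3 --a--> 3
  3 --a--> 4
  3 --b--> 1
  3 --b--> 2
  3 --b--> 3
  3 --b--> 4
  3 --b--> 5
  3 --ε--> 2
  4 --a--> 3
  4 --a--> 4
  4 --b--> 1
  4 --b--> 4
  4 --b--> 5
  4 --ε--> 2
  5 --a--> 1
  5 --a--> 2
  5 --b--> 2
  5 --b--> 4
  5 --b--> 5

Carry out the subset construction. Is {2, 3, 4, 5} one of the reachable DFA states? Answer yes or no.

Start state of the DFA: {1} (ε-closure of the NFA start).
{1} --a--> {2, 4, 5}  [new]
{1} --b--> {2, 3, 4, 5}  [new]
{2, 4, 5} --a--> {1, 2, 3, 4, 5}  [new]
{2, 4, 5} --b--> {1, 2, 3, 4, 5}  [seen]
{2, 3, 4, 5} --a--> {1, 2, 3, 4, 5}  [seen]
{2, 3, 4, 5} --b--> {1, 2, 3, 4, 5}  [seen]
{1, 2, 3, 4, 5} --a--> {1, 2, 3, 4, 5}  [seen]
{1, 2, 3, 4, 5} --b--> {1, 2, 3, 4, 5}  [seen]
Reachable DFA states: {1}, {2, 4, 5}, {2, 3, 4, 5}, {1, 2, 3, 4, 5}.
{2, 3, 4, 5} is among them.

yes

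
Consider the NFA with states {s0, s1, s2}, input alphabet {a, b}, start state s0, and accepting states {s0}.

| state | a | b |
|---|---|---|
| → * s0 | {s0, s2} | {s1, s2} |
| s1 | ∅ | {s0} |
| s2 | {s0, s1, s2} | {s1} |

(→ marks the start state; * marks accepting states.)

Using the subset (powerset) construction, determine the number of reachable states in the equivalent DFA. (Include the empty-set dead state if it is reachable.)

Start state of the DFA: {s0}.
{s0} --a--> {s0, s2}  [new]
{s0} --b--> {s1, s2}  [new]
{s0, s2} --a--> {s0, s1, s2}  [new]
{s0, s2} --b--> {s1, s2}  [seen]
{s1, s2} --a--> {s0, s1, s2}  [seen]
{s1, s2} --b--> {s0, s1}  [new]
{s0, s1, s2} --a--> {s0, s1, s2}  [seen]
{s0, s1, s2} --b--> {s0, s1, s2}  [seen]
{s0, s1} --a--> {s0, s2}  [seen]
{s0, s1} --b--> {s0, s1, s2}  [seen]
Reachable DFA states: {s0}, {s0, s2}, {s1, s2}, {s0, s1, s2}, {s0, s1}.

5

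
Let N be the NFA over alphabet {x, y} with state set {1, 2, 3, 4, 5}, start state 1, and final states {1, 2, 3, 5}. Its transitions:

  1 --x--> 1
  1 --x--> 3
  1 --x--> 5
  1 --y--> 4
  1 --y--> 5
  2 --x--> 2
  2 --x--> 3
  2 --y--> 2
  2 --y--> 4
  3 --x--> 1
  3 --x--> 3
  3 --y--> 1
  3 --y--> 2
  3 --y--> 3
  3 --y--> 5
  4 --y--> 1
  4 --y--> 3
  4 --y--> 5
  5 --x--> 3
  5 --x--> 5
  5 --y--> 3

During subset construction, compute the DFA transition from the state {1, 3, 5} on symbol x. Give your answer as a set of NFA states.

δ(1,x) = {1, 3, 5}; δ(3,x) = {1, 3}; δ(5,x) = {3, 5}.
Union: {1, 3, 5}.

{1, 3, 5}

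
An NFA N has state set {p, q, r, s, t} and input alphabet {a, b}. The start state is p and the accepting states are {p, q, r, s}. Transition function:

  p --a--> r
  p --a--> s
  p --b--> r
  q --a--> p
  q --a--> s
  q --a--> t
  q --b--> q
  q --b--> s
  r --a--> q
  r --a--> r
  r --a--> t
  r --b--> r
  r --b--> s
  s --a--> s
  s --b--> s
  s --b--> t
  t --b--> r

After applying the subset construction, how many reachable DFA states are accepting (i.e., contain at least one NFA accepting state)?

Start state of the DFA: {p}.
{p} --a--> {r, s}  [new]
{p} --b--> {r}  [new]
{r, s} --a--> {q, r, s, t}  [new]
{r, s} --b--> {r, s, t}  [new]
{r} --a--> {q, r, t}  [new]
{r} --b--> {r, s}  [seen]
{q, r, s, t} --a--> {p, q, r, s, t}  [new]
{q, r, s, t} --b--> {q, r, s, t}  [seen]
{r, s, t} --a--> {q, r, s, t}  [seen]
{r, s, t} --b--> {r, s, t}  [seen]
{q, r, t} --a--> {p, q, r, s, t}  [seen]
{q, r, t} --b--> {q, r, s}  [new]
{p, q, r, s, t} --a--> {p, q, r, s, t}  [seen]
{p, q, r, s, t} --b--> {q, r, s, t}  [seen]
{q, r, s} --a--> {p, q, r, s, t}  [seen]
{q, r, s} --b--> {q, r, s, t}  [seen]
Reachable DFA states: {p}, {r, s}, {r}, {q, r, s, t}, {r, s, t}, {q, r, t}, {p, q, r, s, t}, {q, r, s}.
Accepting DFA states (contain an NFA accepting state): {p}, {r, s}, {r}, {q, r, s, t}, {r, s, t}, {q, r, t}, {p, q, r, s, t}, {q, r, s}.

8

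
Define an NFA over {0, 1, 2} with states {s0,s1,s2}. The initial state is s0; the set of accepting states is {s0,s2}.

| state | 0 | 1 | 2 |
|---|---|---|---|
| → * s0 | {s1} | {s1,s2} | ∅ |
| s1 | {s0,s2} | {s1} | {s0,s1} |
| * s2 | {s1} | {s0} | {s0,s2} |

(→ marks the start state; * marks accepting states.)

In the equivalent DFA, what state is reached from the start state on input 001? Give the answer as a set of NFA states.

Start: {s0}.
δ(s0,0) = {s1}.
Union: {s1}.
After 0: {s1}.
δ(s1,0) = {s0,s2}.
Union: {s0,s2}.
After 0: {s0,s2}.
δ(s0,1) = {s1,s2}; δ(s2,1) = {s0}.
Union: {s0,s1,s2}.
After 1: {s0,s1,s2}.

{s0,s1,s2}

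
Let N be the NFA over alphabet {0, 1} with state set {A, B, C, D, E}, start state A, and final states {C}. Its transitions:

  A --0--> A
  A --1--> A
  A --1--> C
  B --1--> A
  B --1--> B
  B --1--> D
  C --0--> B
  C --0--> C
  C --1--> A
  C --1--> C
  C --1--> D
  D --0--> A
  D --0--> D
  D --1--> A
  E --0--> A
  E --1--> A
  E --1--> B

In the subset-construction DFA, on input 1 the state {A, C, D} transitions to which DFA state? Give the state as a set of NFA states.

{A, C, D}

δ(A,1) = {A, C}; δ(C,1) = {A, C, D}; δ(D,1) = {A}.
Union: {A, C, D}.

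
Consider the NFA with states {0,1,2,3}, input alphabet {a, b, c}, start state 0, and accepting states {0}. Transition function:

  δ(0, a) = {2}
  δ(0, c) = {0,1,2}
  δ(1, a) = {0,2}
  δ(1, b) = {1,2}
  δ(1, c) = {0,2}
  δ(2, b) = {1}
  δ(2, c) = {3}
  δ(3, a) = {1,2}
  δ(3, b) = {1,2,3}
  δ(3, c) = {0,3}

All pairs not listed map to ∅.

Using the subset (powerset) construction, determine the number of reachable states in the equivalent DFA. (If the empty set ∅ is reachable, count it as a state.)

Start state of the DFA: {0}.
{0} --a--> {2}  [new]
{0} --b--> ∅  [new]
{0} --c--> {0,1,2}  [new]
{2} --a--> ∅  [seen]
{2} --b--> {1}  [new]
{2} --c--> {3}  [new]
∅ --a--> ∅  [seen]
∅ --b--> ∅  [seen]
∅ --c--> ∅  [seen]
{0,1,2} --a--> {0,2}  [new]
{0,1,2} --b--> {1,2}  [new]
{0,1,2} --c--> {0,1,2,3}  [new]
{1} --a--> {0,2}  [seen]
{1} --b--> {1,2}  [seen]
{1} --c--> {0,2}  [seen]
{3} --a--> {1,2}  [seen]
{3} --b--> {1,2,3}  [new]
{3} --c--> {0,3}  [new]
{0,2} --a--> {2}  [seen]
{0,2} --b--> {1}  [seen]
{0,2} --c--> {0,1,2,3}  [seen]
{1,2} --a--> {0,2}  [seen]
{1,2} --b--> {1,2}  [seen]
{1,2} --c--> {0,2,3}  [new]
{0,1,2,3} --a--> {0,1,2}  [seen]
{0,1,2,3} --b--> {1,2,3}  [seen]
{0,1,2,3} --c--> {0,1,2,3}  [seen]
{1,2,3} --a--> {0,1,2}  [seen]
{1,2,3} --b--> {1,2,3}  [seen]
{1,2,3} --c--> {0,2,3}  [seen]
{0,3} --a--> {1,2}  [seen]
{0,3} --b--> {1,2,3}  [seen]
{0,3} --c--> {0,1,2,3}  [seen]
{0,2,3} --a--> {1,2}  [seen]
{0,2,3} --b--> {1,2,3}  [seen]
{0,2,3} --c--> {0,1,2,3}  [seen]
Reachable DFA states: {0}, {2}, ∅, {0,1,2}, {1}, {3}, {0,2}, {1,2}, {0,1,2,3}, {1,2,3}, {0,3}, {0,2,3}.

12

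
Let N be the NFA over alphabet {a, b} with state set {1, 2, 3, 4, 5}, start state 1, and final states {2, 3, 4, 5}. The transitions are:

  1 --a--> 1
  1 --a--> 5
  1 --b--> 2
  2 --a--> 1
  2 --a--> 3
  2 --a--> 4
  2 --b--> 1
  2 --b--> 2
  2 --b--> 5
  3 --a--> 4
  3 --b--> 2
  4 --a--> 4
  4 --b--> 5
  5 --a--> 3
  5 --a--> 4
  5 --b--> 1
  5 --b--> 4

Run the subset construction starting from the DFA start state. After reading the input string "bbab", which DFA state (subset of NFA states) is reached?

Start: {1}.
δ(1,b) = {2}.
Union: {2}.
After b: {2}.
δ(2,b) = {1, 2, 5}.
Union: {1, 2, 5}.
After b: {1, 2, 5}.
δ(1,a) = {1, 5}; δ(2,a) = {1, 3, 4}; δ(5,a) = {3, 4}.
Union: {1, 3, 4, 5}.
After a: {1, 3, 4, 5}.
δ(1,b) = {2}; δ(3,b) = {2}; δ(4,b) = {5}; δ(5,b) = {1, 4}.
Union: {1, 2, 4, 5}.
After b: {1, 2, 4, 5}.

{1, 2, 4, 5}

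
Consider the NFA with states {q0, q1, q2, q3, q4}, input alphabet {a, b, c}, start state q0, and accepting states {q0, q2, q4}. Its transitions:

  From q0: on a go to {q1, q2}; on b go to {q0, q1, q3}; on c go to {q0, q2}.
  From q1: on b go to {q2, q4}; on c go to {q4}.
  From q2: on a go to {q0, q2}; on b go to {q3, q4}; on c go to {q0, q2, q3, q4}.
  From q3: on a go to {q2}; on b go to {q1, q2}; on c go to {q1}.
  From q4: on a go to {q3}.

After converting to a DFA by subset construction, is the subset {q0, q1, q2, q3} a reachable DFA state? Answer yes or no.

yes

Start state of the DFA: {q0}.
{q0} --a--> {q1, q2}  [new]
{q0} --b--> {q0, q1, q3}  [new]
{q0} --c--> {q0, q2}  [new]
{q1, q2} --a--> {q0, q2}  [seen]
{q1, q2} --b--> {q2, q3, q4}  [new]
{q1, q2} --c--> {q0, q2, q3, q4}  [new]
{q0, q1, q3} --a--> {q1, q2}  [seen]
{q0, q1, q3} --b--> {q0, q1, q2, q3, q4}  [new]
{q0, q1, q3} --c--> {q0, q1, q2, q4}  [new]
{q0, q2} --a--> {q0, q1, q2}  [new]
{q0, q2} --b--> {q0, q1, q3, q4}  [new]
{q0, q2} --c--> {q0, q2, q3, q4}  [seen]
{q2, q3, q4} --a--> {q0, q2, q3}  [new]
{q2, q3, q4} --b--> {q1, q2, q3, q4}  [new]
{q2, q3, q4} --c--> {q0, q1, q2, q3, q4}  [seen]
{q0, q2, q3, q4} --a--> {q0, q1, q2, q3}  [new]
{q0, q2, q3, q4} --b--> {q0, q1, q2, q3, q4}  [seen]
{q0, q2, q3, q4} --c--> {q0, q1, q2, q3, q4}  [seen]
{q0, q1, q2, q3, q4} --a--> {q0, q1, q2, q3}  [seen]
{q0, q1, q2, q3, q4} --b--> {q0, q1, q2, q3, q4}  [seen]
{q0, q1, q2, q3, q4} --c--> {q0, q1, q2, q3, q4}  [seen]
{q0, q1, q2, q4} --a--> {q0, q1, q2, q3}  [seen]
{q0, q1, q2, q4} --b--> {q0, q1, q2, q3, q4}  [seen]
{q0, q1, q2, q4} --c--> {q0, q2, q3, q4}  [seen]
{q0, q1, q2} --a--> {q0, q1, q2}  [seen]
{q0, q1, q2} --b--> {q0, q1, q2, q3, q4}  [seen]
{q0, q1, q2} --c--> {q0, q2, q3, q4}  [seen]
{q0, q1, q3, q4} --a--> {q1, q2, q3}  [new]
{q0, q1, q3, q4} --b--> {q0, q1, q2, q3, q4}  [seen]
{q0, q1, q3, q4} --c--> {q0, q1, q2, q4}  [seen]
{q0, q2, q3} --a--> {q0, q1, q2}  [seen]
{q0, q2, q3} --b--> {q0, q1, q2, q3, q4}  [seen]
{q0, q2, q3} --c--> {q0, q1, q2, q3, q4}  [seen]
{q1, q2, q3, q4} --a--> {q0, q2, q3}  [seen]
{q1, q2, q3, q4} --b--> {q1, q2, q3, q4}  [seen]
{q1, q2, q3, q4} --c--> {q0, q1, q2, q3, q4}  [seen]
{q0, q1, q2, q3} --a--> {q0, q1, q2}  [seen]
{q0, q1, q2, q3} --b--> {q0, q1, q2, q3, q4}  [seen]
{q0, q1, q2, q3} --c--> {q0, q1, q2, q3, q4}  [seen]
{q1, q2, q3} --a--> {q0, q2}  [seen]
{q1, q2, q3} --b--> {q1, q2, q3, q4}  [seen]
{q1, q2, q3} --c--> {q0, q1, q2, q3, q4}  [seen]
Reachable DFA states: {q0}, {q1, q2}, {q0, q1, q3}, {q0, q2}, {q2, q3, q4}, {q0, q2, q3, q4}, {q0, q1, q2, q3, q4}, {q0, q1, q2, q4}, {q0, q1, q2}, {q0, q1, q3, q4}, {q0, q2, q3}, {q1, q2, q3, q4}, {q0, q1, q2, q3}, {q1, q2, q3}.
{q0, q1, q2, q3} is among them.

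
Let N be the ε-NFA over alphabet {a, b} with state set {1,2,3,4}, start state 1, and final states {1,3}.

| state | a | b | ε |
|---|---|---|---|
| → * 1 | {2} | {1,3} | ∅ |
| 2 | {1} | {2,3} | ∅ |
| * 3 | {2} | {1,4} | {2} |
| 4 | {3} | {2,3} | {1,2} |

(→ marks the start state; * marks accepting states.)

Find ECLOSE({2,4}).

Begin with {2,4}.
4 →ε {1,2}; add 1.
ε-closure = {1,2,4}.

{1,2,4}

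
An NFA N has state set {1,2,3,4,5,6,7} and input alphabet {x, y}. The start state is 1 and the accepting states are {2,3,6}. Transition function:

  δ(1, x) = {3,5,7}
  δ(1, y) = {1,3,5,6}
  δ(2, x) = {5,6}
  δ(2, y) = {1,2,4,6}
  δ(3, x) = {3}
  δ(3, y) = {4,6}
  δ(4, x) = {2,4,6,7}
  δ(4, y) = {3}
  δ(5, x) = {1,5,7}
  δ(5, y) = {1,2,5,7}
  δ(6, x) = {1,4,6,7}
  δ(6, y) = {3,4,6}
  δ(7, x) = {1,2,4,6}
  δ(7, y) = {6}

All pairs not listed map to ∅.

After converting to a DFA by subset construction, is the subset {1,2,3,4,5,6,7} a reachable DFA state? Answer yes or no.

yes

Start state of the DFA: {1}.
{1} --x--> {3,5,7}  [new]
{1} --y--> {1,3,5,6}  [new]
{3,5,7} --x--> {1,2,3,4,5,6,7}  [new]
{3,5,7} --y--> {1,2,4,5,6,7}  [new]
{1,3,5,6} --x--> {1,3,4,5,6,7}  [new]
{1,3,5,6} --y--> {1,2,3,4,5,6,7}  [seen]
{1,2,3,4,5,6,7} --x--> {1,2,3,4,5,6,7}  [seen]
{1,2,3,4,5,6,7} --y--> {1,2,3,4,5,6,7}  [seen]
{1,2,4,5,6,7} --x--> {1,2,3,4,5,6,7}  [seen]
{1,2,4,5,6,7} --y--> {1,2,3,4,5,6,7}  [seen]
{1,3,4,5,6,7} --x--> {1,2,3,4,5,6,7}  [seen]
{1,3,4,5,6,7} --y--> {1,2,3,4,5,6,7}  [seen]
Reachable DFA states: {1}, {3,5,7}, {1,3,5,6}, {1,2,3,4,5,6,7}, {1,2,4,5,6,7}, {1,3,4,5,6,7}.
{1,2,3,4,5,6,7} is among them.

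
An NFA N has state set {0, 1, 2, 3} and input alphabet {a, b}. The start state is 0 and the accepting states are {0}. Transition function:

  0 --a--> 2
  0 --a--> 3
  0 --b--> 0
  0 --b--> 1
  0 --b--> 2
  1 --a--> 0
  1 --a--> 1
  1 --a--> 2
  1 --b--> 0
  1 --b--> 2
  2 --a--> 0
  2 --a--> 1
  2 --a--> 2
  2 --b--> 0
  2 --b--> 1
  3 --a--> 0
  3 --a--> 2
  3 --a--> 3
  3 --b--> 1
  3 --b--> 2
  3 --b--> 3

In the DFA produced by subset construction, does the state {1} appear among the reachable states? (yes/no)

Start state of the DFA: {0}.
{0} --a--> {2, 3}  [new]
{0} --b--> {0, 1, 2}  [new]
{2, 3} --a--> {0, 1, 2, 3}  [new]
{2, 3} --b--> {0, 1, 2, 3}  [seen]
{0, 1, 2} --a--> {0, 1, 2, 3}  [seen]
{0, 1, 2} --b--> {0, 1, 2}  [seen]
{0, 1, 2, 3} --a--> {0, 1, 2, 3}  [seen]
{0, 1, 2, 3} --b--> {0, 1, 2, 3}  [seen]
Reachable DFA states: {0}, {2, 3}, {0, 1, 2}, {0, 1, 2, 3}.
{1} is not among them.

no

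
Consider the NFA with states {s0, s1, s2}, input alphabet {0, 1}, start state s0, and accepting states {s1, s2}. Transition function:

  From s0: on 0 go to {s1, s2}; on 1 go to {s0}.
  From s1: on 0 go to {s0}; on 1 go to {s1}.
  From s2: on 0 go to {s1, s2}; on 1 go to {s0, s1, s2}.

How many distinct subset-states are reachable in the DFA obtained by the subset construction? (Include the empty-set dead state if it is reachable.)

Start state of the DFA: {s0}.
{s0} --0--> {s1, s2}  [new]
{s0} --1--> {s0}  [seen]
{s1, s2} --0--> {s0, s1, s2}  [new]
{s1, s2} --1--> {s0, s1, s2}  [seen]
{s0, s1, s2} --0--> {s0, s1, s2}  [seen]
{s0, s1, s2} --1--> {s0, s1, s2}  [seen]
Reachable DFA states: {s0}, {s1, s2}, {s0, s1, s2}.

3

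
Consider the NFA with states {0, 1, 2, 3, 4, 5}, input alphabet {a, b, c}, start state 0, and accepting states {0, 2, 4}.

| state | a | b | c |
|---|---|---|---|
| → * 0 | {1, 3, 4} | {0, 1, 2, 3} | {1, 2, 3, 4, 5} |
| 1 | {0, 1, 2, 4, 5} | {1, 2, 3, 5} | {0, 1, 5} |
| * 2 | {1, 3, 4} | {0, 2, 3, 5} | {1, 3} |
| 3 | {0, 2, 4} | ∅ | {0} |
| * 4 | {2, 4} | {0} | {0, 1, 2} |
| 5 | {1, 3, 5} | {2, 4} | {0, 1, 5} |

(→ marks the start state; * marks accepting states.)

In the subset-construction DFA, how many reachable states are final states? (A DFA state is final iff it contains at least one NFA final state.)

Start state of the DFA: {0}.
{0} --a--> {1, 3, 4}  [new]
{0} --b--> {0, 1, 2, 3}  [new]
{0} --c--> {1, 2, 3, 4, 5}  [new]
{1, 3, 4} --a--> {0, 1, 2, 4, 5}  [new]
{1, 3, 4} --b--> {0, 1, 2, 3, 5}  [new]
{1, 3, 4} --c--> {0, 1, 2, 5}  [new]
{0, 1, 2, 3} --a--> {0, 1, 2, 3, 4, 5}  [new]
{0, 1, 2, 3} --b--> {0, 1, 2, 3, 5}  [seen]
{0, 1, 2, 3} --c--> {0, 1, 2, 3, 4, 5}  [seen]
{1, 2, 3, 4, 5} --a--> {0, 1, 2, 3, 4, 5}  [seen]
{1, 2, 3, 4, 5} --b--> {0, 1, 2, 3, 4, 5}  [seen]
{1, 2, 3, 4, 5} --c--> {0, 1, 2, 3, 5}  [seen]
{0, 1, 2, 4, 5} --a--> {0, 1, 2, 3, 4, 5}  [seen]
{0, 1, 2, 4, 5} --b--> {0, 1, 2, 3, 4, 5}  [seen]
{0, 1, 2, 4, 5} --c--> {0, 1, 2, 3, 4, 5}  [seen]
{0, 1, 2, 3, 5} --a--> {0, 1, 2, 3, 4, 5}  [seen]
{0, 1, 2, 3, 5} --b--> {0, 1, 2, 3, 4, 5}  [seen]
{0, 1, 2, 3, 5} --c--> {0, 1, 2, 3, 4, 5}  [seen]
{0, 1, 2, 5} --a--> {0, 1, 2, 3, 4, 5}  [seen]
{0, 1, 2, 5} --b--> {0, 1, 2, 3, 4, 5}  [seen]
{0, 1, 2, 5} --c--> {0, 1, 2, 3, 4, 5}  [seen]
{0, 1, 2, 3, 4, 5} --a--> {0, 1, 2, 3, 4, 5}  [seen]
{0, 1, 2, 3, 4, 5} --b--> {0, 1, 2, 3, 4, 5}  [seen]
{0, 1, 2, 3, 4, 5} --c--> {0, 1, 2, 3, 4, 5}  [seen]
Reachable DFA states: {0}, {1, 3, 4}, {0, 1, 2, 3}, {1, 2, 3, 4, 5}, {0, 1, 2, 4, 5}, {0, 1, 2, 3, 5}, {0, 1, 2, 5}, {0, 1, 2, 3, 4, 5}.
Accepting DFA states (contain an NFA accepting state): {0}, {1, 3, 4}, {0, 1, 2, 3}, {1, 2, 3, 4, 5}, {0, 1, 2, 4, 5}, {0, 1, 2, 3, 5}, {0, 1, 2, 5}, {0, 1, 2, 3, 4, 5}.

8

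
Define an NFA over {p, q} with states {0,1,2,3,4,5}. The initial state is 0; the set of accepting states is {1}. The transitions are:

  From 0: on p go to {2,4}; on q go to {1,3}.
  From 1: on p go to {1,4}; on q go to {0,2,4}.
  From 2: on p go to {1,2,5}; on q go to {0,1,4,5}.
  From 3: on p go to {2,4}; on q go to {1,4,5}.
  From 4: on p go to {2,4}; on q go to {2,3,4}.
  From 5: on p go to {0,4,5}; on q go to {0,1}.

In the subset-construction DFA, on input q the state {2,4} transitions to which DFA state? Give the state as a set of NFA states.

δ(2,q) = {0,1,4,5}; δ(4,q) = {2,3,4}.
Union: {0,1,2,3,4,5}.

{0,1,2,3,4,5}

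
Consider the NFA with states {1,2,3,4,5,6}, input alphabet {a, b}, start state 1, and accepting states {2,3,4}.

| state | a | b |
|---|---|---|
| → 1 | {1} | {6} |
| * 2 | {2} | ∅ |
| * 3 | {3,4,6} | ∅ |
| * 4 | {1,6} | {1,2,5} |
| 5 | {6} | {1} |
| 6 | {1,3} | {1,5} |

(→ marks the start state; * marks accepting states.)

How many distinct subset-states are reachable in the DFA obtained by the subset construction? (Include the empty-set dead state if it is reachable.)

Start state of the DFA: {1}.
{1} --a--> {1}  [seen]
{1} --b--> {6}  [new]
{6} --a--> {1,3}  [new]
{6} --b--> {1,5}  [new]
{1,3} --a--> {1,3,4,6}  [new]
{1,3} --b--> {6}  [seen]
{1,5} --a--> {1,6}  [new]
{1,5} --b--> {1,6}  [seen]
{1,3,4,6} --a--> {1,3,4,6}  [seen]
{1,3,4,6} --b--> {1,2,5,6}  [new]
{1,6} --a--> {1,3}  [seen]
{1,6} --b--> {1,5,6}  [new]
{1,2,5,6} --a--> {1,2,3,6}  [new]
{1,2,5,6} --b--> {1,5,6}  [seen]
{1,5,6} --a--> {1,3,6}  [new]
{1,5,6} --b--> {1,5,6}  [seen]
{1,2,3,6} --a--> {1,2,3,4,6}  [new]
{1,2,3,6} --b--> {1,5,6}  [seen]
{1,3,6} --a--> {1,3,4,6}  [seen]
{1,3,6} --b--> {1,5,6}  [seen]
{1,2,3,4,6} --a--> {1,2,3,4,6}  [seen]
{1,2,3,4,6} --b--> {1,2,5,6}  [seen]
Reachable DFA states: {1}, {6}, {1,3}, {1,5}, {1,3,4,6}, {1,6}, {1,2,5,6}, {1,5,6}, {1,2,3,6}, {1,3,6}, {1,2,3,4,6}.

11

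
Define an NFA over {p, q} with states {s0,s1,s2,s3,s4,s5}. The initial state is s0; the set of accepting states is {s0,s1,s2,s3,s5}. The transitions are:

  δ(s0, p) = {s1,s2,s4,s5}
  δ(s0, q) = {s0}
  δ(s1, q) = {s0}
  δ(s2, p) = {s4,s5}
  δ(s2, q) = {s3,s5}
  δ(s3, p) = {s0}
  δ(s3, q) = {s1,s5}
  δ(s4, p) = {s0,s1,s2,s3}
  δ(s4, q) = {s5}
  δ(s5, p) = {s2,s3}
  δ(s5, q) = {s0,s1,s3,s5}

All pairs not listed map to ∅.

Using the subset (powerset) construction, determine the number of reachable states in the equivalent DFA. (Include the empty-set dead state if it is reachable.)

4

Start state of the DFA: {s0}.
{s0} --p--> {s1,s2,s4,s5}  [new]
{s0} --q--> {s0}  [seen]
{s1,s2,s4,s5} --p--> {s0,s1,s2,s3,s4,s5}  [new]
{s1,s2,s4,s5} --q--> {s0,s1,s3,s5}  [new]
{s0,s1,s2,s3,s4,s5} --p--> {s0,s1,s2,s3,s4,s5}  [seen]
{s0,s1,s2,s3,s4,s5} --q--> {s0,s1,s3,s5}  [seen]
{s0,s1,s3,s5} --p--> {s0,s1,s2,s3,s4,s5}  [seen]
{s0,s1,s3,s5} --q--> {s0,s1,s3,s5}  [seen]
Reachable DFA states: {s0}, {s1,s2,s4,s5}, {s0,s1,s2,s3,s4,s5}, {s0,s1,s3,s5}.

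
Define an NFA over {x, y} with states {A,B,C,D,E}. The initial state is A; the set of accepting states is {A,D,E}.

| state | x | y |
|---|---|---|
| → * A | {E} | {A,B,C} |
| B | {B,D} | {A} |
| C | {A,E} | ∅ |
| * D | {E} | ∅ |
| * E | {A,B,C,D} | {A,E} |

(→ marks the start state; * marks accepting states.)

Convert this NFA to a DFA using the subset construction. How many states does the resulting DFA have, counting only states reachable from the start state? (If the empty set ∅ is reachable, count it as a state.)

8

Start state of the DFA: {A}.
{A} --x--> {E}  [new]
{A} --y--> {A,B,C}  [new]
{E} --x--> {A,B,C,D}  [new]
{E} --y--> {A,E}  [new]
{A,B,C} --x--> {A,B,D,E}  [new]
{A,B,C} --y--> {A,B,C}  [seen]
{A,B,C,D} --x--> {A,B,D,E}  [seen]
{A,B,C,D} --y--> {A,B,C}  [seen]
{A,E} --x--> {A,B,C,D,E}  [new]
{A,E} --y--> {A,B,C,E}  [new]
{A,B,D,E} --x--> {A,B,C,D,E}  [seen]
{A,B,D,E} --y--> {A,B,C,E}  [seen]
{A,B,C,D,E} --x--> {A,B,C,D,E}  [seen]
{A,B,C,D,E} --y--> {A,B,C,E}  [seen]
{A,B,C,E} --x--> {A,B,C,D,E}  [seen]
{A,B,C,E} --y--> {A,B,C,E}  [seen]
Reachable DFA states: {A}, {E}, {A,B,C}, {A,B,C,D}, {A,E}, {A,B,D,E}, {A,B,C,D,E}, {A,B,C,E}.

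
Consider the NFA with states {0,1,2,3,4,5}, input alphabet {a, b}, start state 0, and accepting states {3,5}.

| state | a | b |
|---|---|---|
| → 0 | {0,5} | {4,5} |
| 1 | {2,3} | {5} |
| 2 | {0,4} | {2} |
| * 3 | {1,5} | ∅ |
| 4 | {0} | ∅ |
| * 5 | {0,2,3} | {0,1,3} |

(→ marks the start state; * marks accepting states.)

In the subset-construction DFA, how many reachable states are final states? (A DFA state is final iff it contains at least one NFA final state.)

Start state of the DFA: {0}.
{0} --a--> {0,5}  [new]
{0} --b--> {4,5}  [new]
{0,5} --a--> {0,2,3,5}  [new]
{0,5} --b--> {0,1,3,4,5}  [new]
{4,5} --a--> {0,2,3}  [new]
{4,5} --b--> {0,1,3}  [new]
{0,2,3,5} --a--> {0,1,2,3,4,5}  [new]
{0,2,3,5} --b--> {0,1,2,3,4,5}  [seen]
{0,1,3,4,5} --a--> {0,1,2,3,5}  [new]
{0,1,3,4,5} --b--> {0,1,3,4,5}  [seen]
{0,2,3} --a--> {0,1,4,5}  [new]
{0,2,3} --b--> {2,4,5}  [new]
{0,1,3} --a--> {0,1,2,3,5}  [seen]
{0,1,3} --b--> {4,5}  [seen]
{0,1,2,3,4,5} --a--> {0,1,2,3,4,5}  [seen]
{0,1,2,3,4,5} --b--> {0,1,2,3,4,5}  [seen]
{0,1,2,3,5} --a--> {0,1,2,3,4,5}  [seen]
{0,1,2,3,5} --b--> {0,1,2,3,4,5}  [seen]
{0,1,4,5} --a--> {0,2,3,5}  [seen]
{0,1,4,5} --b--> {0,1,3,4,5}  [seen]
{2,4,5} --a--> {0,2,3,4}  [new]
{2,4,5} --b--> {0,1,2,3}  [new]
{0,2,3,4} --a--> {0,1,4,5}  [seen]
{0,2,3,4} --b--> {2,4,5}  [seen]
{0,1,2,3} --a--> {0,1,2,3,4,5}  [seen]
{0,1,2,3} --b--> {2,4,5}  [seen]
Reachable DFA states: {0}, {0,5}, {4,5}, {0,2,3,5}, {0,1,3,4,5}, {0,2,3}, {0,1,3}, {0,1,2,3,4,5}, {0,1,2,3,5}, {0,1,4,5}, {2,4,5}, {0,2,3,4}, {0,1,2,3}.
Accepting DFA states (contain an NFA accepting state): {0,5}, {4,5}, {0,2,3,5}, {0,1,3,4,5}, {0,2,3}, {0,1,3}, {0,1,2,3,4,5}, {0,1,2,3,5}, {0,1,4,5}, {2,4,5}, {0,2,3,4}, {0,1,2,3}.

12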